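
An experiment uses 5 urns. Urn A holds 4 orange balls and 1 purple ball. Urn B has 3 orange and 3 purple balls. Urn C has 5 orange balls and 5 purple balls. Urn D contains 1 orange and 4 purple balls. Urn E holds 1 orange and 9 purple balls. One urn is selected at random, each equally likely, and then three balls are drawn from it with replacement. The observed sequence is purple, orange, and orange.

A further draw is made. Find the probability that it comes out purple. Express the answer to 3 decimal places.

0.440

For each hypothesis, P(data | H) works out to: P(data | urn A) = (1/5)(4/5)(4/5) = 0.128; P(data | urn B) = (3/6)(3/6)(3/6) = 0.125; P(data | urn C) = (5/10)(5/10)(5/10) = 0.125; P(data | urn D) = (4/5)(1/5)(1/5) = 0.032; P(data | urn E) = (9/10)(1/10)(1/10) = 0.009.
Weighting by the prior gives 1/5 · 0.128 = 0.0256, 1/5 · 0.125 = 0.025, 1/5 · 0.125 = 0.025, 1/5 · 0.032 = 0.0064, 1/5 · 0.009 = 0.0018; these sum to 0.0838.
The posterior is then P(urn A | data) = 0.30549, P(urn B | data) = 0.29833, P(urn C | data) = 0.29833, P(urn D | data) = 0.076372, P(urn E | data) = 0.02148.
So P(purple next | data) = Σ P(purple next | H) P(H | data) = (1/5)(0.30549) + (1/2)(0.29833) + (1/2)(0.29833) + (4/5)(0.076372) + (9/10)(0.02148) = 0.43986.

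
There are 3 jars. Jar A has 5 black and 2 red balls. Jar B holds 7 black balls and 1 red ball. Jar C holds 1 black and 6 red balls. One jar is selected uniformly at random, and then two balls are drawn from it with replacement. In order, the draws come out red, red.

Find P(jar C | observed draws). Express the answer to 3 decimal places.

0.883

The likelihood of the observed sequence under each hypothesis: P(data | jar A) = (2/7)(2/7) = 0.081633; P(data | jar B) = (1/8)(1/8) = 0.015625; P(data | jar C) = (6/7)(6/7) = 0.73469.
Multiplying each by its prior: 1/3 · 0.081633 = 0.027211, 1/3 · 0.015625 = 0.0052083, 1/3 · 0.73469 = 0.2449; these sum to 0.27732.
By Bayes' rule, P(jar C | data) = (0.2449) / (0.27732) = 0.8831.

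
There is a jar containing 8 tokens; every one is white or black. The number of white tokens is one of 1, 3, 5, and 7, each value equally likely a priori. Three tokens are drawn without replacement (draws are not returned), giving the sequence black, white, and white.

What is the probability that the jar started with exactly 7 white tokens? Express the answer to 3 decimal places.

For each hypothesis, P(data | H) works out to: P(data | r = 1) = (7/8)(1/7)(0/6) = 0; P(data | r = 3) = (5/8)(3/7)(2/6) = 5/56; P(data | r = 5) = (3/8)(5/7)(4/6) = 5/28; P(data | r = 7) = (1/8)(7/7)(6/6) = 1/8.
Weighting by the prior gives 1/4 · 0 = 0, 1/4 · 5/56 = 5/224, 1/4 · 5/28 = 5/112, 1/4 · 1/8 = 1/32; summing to 11/112.
Therefore the posterior P(r = 7 | data) = (1/32) / (11/112) = 7/22.

0.318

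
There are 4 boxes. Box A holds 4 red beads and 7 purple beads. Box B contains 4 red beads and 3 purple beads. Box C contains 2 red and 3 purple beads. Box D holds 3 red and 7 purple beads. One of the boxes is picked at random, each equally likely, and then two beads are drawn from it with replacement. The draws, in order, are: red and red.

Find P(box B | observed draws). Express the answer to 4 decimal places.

The likelihood of the observed sequence under each hypothesis: P(data | box A) = (4/11)(4/11) = 0.13223; P(data | box B) = (4/7)(4/7) = 0.32653; P(data | box C) = (2/5)(2/5) = 0.16; P(data | box D) = (3/10)(3/10) = 0.09.
Weighting by the prior gives 1/4 · 0.13223 = 0.033058, 1/4 · 0.32653 = 0.081633, 1/4 · 0.16 = 0.04, 1/4 · 0.09 = 0.0225; with total 0.17719.
So P(box B | data) = (0.081633) / (0.17719) = 0.46071.

0.4607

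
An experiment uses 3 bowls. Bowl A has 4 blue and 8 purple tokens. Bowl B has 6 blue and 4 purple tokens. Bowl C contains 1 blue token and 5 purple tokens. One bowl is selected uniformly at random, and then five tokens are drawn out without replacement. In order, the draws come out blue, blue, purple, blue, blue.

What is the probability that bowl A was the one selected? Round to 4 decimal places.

0.0407

Under each hypothesis, the probability of the observed sequence is: P(data | bowl A) = (4/12)(3/11)(8/10)(2/9)(1/8) = 0.0020202; P(data | bowl B) = (6/10)(5/9)(4/8)(4/7)(3/6) = 0.047619; P(data | bowl C) = (1/6)(0/5) = 0.
The prior-weighted likelihoods are 1/3 · 0.0020202 = 0.0006734, 1/3 · 0.047619 = 0.015873, 1/3 · 0 = 0; these sum to 0.016546.
So P(bowl A | data) = (0.0006734) / (0.016546) = 0.040698.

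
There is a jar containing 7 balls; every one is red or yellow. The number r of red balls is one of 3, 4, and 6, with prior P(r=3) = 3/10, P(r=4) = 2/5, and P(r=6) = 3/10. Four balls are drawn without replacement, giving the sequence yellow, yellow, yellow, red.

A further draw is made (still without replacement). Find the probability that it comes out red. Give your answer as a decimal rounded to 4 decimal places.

Under each hypothesis, the probability of the observed sequence is: P(data | r = 3) = (4/7)(3/6)(2/5)(3/4) = 3/35; P(data | r = 4) = (3/7)(2/6)(1/5)(4/4) = 1/35; P(data | r = 6) = (1/7)(0/6) = 0.
Multiplying each by its prior: 3/10 · 3/35 = 9/350, 2/5 · 1/35 = 2/175, 3/10 · 0 = 0; with total 13/350.
The posterior is then P(r = 3 | data) = 9/13, P(r = 4 | data) = 4/13, P(r = 6 | data) = 0.
So P(red next | data) = Σ P(red next | H) P(H | data) = (2/3)(9/13) + (1)(4/13) = 10/13.

0.7692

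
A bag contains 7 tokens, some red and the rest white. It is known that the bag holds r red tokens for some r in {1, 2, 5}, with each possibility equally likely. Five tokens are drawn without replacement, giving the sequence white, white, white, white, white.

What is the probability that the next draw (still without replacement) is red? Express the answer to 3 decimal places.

The likelihood of the observed sequence under each hypothesis: P(data | r = 1) = (6/7)(5/6)(4/5)(3/4)(2/3) = 2/7; P(data | r = 2) = (5/7)(4/6)(3/5)(2/4)(1/3) = 1/21; P(data | r = 5) = (2/7)(1/6)(0/5) = 0.
Multiplying each by its prior: 1/3 · 2/7 = 2/21, 1/3 · 1/21 = 1/63, 1/3 · 0 = 0; these sum to 1/9.
Dividing through by the total gives posterior P(r = 1 | data) = 6/7, P(r = 2 | data) = 1/7, P(r = 5 | data) = 0.
The predictive probability is P(red next | data) = (1/2)(6/7) + (1)(1/7) = 4/7.

0.571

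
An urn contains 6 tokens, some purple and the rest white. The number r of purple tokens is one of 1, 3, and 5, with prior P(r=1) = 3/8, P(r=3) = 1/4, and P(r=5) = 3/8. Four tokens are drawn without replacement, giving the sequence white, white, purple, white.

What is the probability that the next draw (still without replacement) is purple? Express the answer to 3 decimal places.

0.167

The likelihood of the observed sequence under each hypothesis: P(data | r = 1) = (5/6)(4/5)(1/4)(3/3) = 1/6; P(data | r = 3) = (3/6)(2/5)(3/4)(1/3) = 1/20; P(data | r = 5) = (1/6)(0/5) = 0.
Multiplying each by its prior: 3/8 · 1/6 = 1/16, 1/4 · 1/20 = 1/80, 3/8 · 0 = 0; summing to 3/40.
Normalising, the posterior is P(r = 1 | data) = 5/6, P(r = 3 | data) = 1/6, P(r = 5 | data) = 0.
So P(purple next | data) = Σ P(purple next | H) P(H | data) = (0)(5/6) + (1)(1/6) = 1/6.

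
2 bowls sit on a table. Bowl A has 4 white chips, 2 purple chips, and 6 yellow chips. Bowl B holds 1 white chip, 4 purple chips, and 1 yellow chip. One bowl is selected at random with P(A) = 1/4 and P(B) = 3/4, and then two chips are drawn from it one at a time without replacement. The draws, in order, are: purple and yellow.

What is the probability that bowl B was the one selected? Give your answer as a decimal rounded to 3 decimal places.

0.815

The likelihood of the observed sequence under each hypothesis: P(data | bowl A) = (2/12)(6/11) = 1/11; P(data | bowl B) = (4/6)(1/5) = 2/15.
Weighting by the prior gives 1/4 · 1/11 = 1/44, 3/4 · 2/15 = 1/10; these sum to 27/220.
By Bayes' rule, P(bowl B | data) = (1/10) / (27/220) = 22/27.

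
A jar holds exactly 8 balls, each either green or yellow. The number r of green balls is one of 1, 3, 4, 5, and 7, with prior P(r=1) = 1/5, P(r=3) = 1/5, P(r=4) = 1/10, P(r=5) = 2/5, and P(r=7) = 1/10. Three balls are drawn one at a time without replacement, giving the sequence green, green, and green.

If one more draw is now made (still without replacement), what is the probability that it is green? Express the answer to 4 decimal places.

0.5531

Under each hypothesis, the probability of the observed sequence is: P(data | r = 1) = (1/8)(0/7) = 0; P(data | r = 3) = (3/8)(2/7)(1/6) = 1/56; P(data | r = 4) = (4/8)(3/7)(2/6) = 1/14; P(data | r = 5) = (5/8)(4/7)(3/6) = 5/28; P(data | r = 7) = (7/8)(6/7)(5/6) = 5/8.
The prior-weighted likelihoods are 1/5 · 0 = 0, 1/5 · 1/56 = 1/280, 1/10 · 1/14 = 1/140, 2/5 · 5/28 = 1/14, 1/10 · 5/8 = 1/16; summing to 81/560.
Dividing through by the total gives posterior P(r = 1 | data) = 0, P(r = 3 | data) = 2/81, P(r = 4 | data) = 4/81, P(r = 5 | data) = 40/81, P(r = 7 | data) = 35/81.
Averaging over the posterior, P(green next | data) = (0)(2/81) + (1/5)(4/81) + (2/5)(40/81) + (4/5)(35/81) = 224/405.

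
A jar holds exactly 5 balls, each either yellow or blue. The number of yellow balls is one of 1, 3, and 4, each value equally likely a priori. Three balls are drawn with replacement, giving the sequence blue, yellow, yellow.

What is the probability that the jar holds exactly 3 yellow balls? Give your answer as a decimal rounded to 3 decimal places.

Compute the likelihood of the observed sequence for each case: P(data | r = 1) = (4/5)(1/5)(1/5) = 4/125; P(data | r = 3) = (2/5)(3/5)(3/5) = 18/125; P(data | r = 4) = (1/5)(4/5)(4/5) = 16/125.
Weighting by the prior gives 1/3 · 4/125 = 4/375, 1/3 · 18/125 = 6/125, 1/3 · 16/125 = 16/375; with total 38/375.
Hence P(r = 3 | data) = (6/125) / (38/375) = 9/19.

0.474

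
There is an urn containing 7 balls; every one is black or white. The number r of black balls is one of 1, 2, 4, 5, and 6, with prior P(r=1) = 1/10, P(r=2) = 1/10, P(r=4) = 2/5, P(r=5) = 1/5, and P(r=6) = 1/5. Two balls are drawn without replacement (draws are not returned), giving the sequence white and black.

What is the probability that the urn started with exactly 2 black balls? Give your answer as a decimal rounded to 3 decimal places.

0.104

Compute the likelihood of the observed sequence for each case: P(data | r = 1) = (6/7)(1/6) = 1/7; P(data | r = 2) = (5/7)(2/6) = 5/21; P(data | r = 4) = (3/7)(4/6) = 2/7; P(data | r = 5) = (2/7)(5/6) = 5/21; P(data | r = 6) = (1/7)(6/6) = 1/7.
Multiplying each by its prior: 1/10 · 1/7 = 1/70, 1/10 · 5/21 = 1/42, 2/5 · 2/7 = 4/35, 1/5 · 5/21 = 1/21, 1/5 · 1/7 = 1/35; these sum to 8/35.
By Bayes' rule, P(r = 2 | data) = (1/42) / (8/35) = 5/48.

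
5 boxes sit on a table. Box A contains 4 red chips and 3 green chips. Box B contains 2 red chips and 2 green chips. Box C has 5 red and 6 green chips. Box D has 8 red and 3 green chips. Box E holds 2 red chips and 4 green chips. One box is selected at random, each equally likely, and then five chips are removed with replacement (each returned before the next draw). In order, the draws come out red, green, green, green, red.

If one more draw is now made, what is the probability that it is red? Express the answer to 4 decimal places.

For each hypothesis, P(data | H) works out to: P(data | box A) = (4/7)(3/7)(3/7)(3/7)(4/7) = 0.025704; P(data | box B) = (2/4)(2/4)(2/4)(2/4)(2/4) = 0.03125; P(data | box C) = (5/11)(6/11)(6/11)(6/11)(5/11) = 0.03353; P(data | box D) = (8/11)(3/11)(3/11)(3/11)(8/11) = 0.01073; P(data | box E) = (2/6)(4/6)(4/6)(4/6)(2/6) = 0.032922.
Weighting by the prior gives 1/5 · 0.025704 = 0.0051407, 1/5 · 0.03125 = 0.00625, 1/5 · 0.03353 = 0.006706, 1/5 · 0.01073 = 0.0021459, 1/5 · 0.032922 = 0.0065844; with total 0.026827.
The posterior is then P(box A | data) = 0.19163, P(box B | data) = 0.23297, P(box C | data) = 0.24997, P(box D | data) = 0.079991, P(box E | data) = 0.24544.
So P(red next | data) = Σ P(red next | H) P(H | data) = (4/7)(0.19163) + (1/2)(0.23297) + (5/11)(0.24997) + (8/11)(0.079991) + (1/3)(0.24544) = 0.4796.

0.4796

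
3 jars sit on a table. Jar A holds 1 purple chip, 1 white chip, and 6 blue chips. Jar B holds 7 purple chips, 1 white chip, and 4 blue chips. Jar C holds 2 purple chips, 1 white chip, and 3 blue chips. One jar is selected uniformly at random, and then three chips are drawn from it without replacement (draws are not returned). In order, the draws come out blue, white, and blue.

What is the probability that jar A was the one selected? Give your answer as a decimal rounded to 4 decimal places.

0.6018

Compute the likelihood of the observed sequence for each case: P(data | jar A) = (6/8)(1/7)(5/6) = 0.089286; P(data | jar B) = (4/12)(1/11)(3/10) = 0.0090909; P(data | jar C) = (3/6)(1/5)(2/4) = 0.05.
The prior-weighted likelihoods are 1/3 · 0.089286 = 0.029762, 1/3 · 0.0090909 = 0.0030303, 1/3 · 0.05 = 0.016667; these sum to 0.049459.
Hence P(jar A | data) = (0.029762) / (0.049459) = 0.60175.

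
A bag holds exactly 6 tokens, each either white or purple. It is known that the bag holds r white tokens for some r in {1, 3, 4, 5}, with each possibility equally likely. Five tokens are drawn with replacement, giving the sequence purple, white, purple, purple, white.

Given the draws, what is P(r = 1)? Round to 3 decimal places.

Under each hypothesis, the probability of the observed sequence is: P(data | r = 1) = (5/6)(1/6)(5/6)(5/6)(1/6) = 0.016075; P(data | r = 3) = (3/6)(3/6)(3/6)(3/6)(3/6) = 0.03125; P(data | r = 4) = (2/6)(4/6)(2/6)(2/6)(4/6) = 0.016461; P(data | r = 5) = (1/6)(5/6)(1/6)(1/6)(5/6) = 0.003215.
The prior-weighted likelihoods are 1/4 · 0.016075 = 0.0040188, 1/4 · 0.03125 = 0.0078125, 1/4 · 0.016461 = 0.0041152, 1/4 · 0.003215 = 0.00080376; with total 0.01675.
By Bayes' rule, P(r = 1 | data) = (0.0040188) / (0.01675) = 0.23992.

0.240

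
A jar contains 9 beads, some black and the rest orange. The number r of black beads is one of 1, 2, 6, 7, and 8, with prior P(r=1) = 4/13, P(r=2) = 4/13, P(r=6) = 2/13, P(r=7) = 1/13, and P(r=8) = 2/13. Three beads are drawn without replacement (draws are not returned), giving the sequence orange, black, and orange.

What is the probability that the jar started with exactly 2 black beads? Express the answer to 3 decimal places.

0.520

Compute the likelihood of the observed sequence for each case: P(data | r = 1) = (8/9)(1/8)(7/7) = 0.11111; P(data | r = 2) = (7/9)(2/8)(6/7) = 0.16667; P(data | r = 6) = (3/9)(6/8)(2/7) = 0.071429; P(data | r = 7) = (2/9)(7/8)(1/7) = 0.027778; P(data | r = 8) = (1/9)(8/8)(0/7) = 0.
Weighting by the prior gives 4/13 · 0.11111 = 0.034188, 4/13 · 0.16667 = 0.051282, 2/13 · 0.071429 = 0.010989, 1/13 · 0.027778 = 0.0021368, 2/13 · 0 = 0; summing to 0.098596.
Hence P(r = 2 | data) = (0.051282) / (0.098596) = 0.52012.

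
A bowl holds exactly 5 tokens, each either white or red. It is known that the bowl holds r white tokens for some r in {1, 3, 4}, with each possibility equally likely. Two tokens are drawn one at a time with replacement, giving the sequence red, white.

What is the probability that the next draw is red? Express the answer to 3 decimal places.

Compute the likelihood of the observed sequence for each case: P(data | r = 1) = (4/5)(1/5) = 4/25; P(data | r = 3) = (2/5)(3/5) = 6/25; P(data | r = 4) = (1/5)(4/5) = 4/25.
The prior-weighted likelihoods are 1/3 · 4/25 = 4/75, 1/3 · 6/25 = 2/25, 1/3 · 4/25 = 4/75; these sum to 14/75.
Dividing through by the total gives posterior P(r = 1 | data) = 2/7, P(r = 3 | data) = 3/7, P(r = 4 | data) = 2/7.
So P(red next | data) = Σ P(red next | H) P(H | data) = (4/5)(2/7) + (2/5)(3/7) + (1/5)(2/7) = 16/35.

0.457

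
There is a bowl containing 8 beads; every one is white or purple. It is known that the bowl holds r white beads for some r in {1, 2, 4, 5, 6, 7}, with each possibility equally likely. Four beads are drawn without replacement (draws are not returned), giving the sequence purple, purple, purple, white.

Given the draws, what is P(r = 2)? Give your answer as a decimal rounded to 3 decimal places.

0.417

Compute the likelihood of the observed sequence for each case: P(data | r = 1) = (7/8)(6/7)(5/6)(1/5) = 1/8; P(data | r = 2) = (6/8)(5/7)(4/6)(2/5) = 1/7; P(data | r = 4) = (4/8)(3/7)(2/6)(4/5) = 2/35; P(data | r = 5) = (3/8)(2/7)(1/6)(5/5) = 1/56; P(data | r = 6) = (2/8)(1/7)(0/6) = 0; P(data | r = 7) = (1/8)(0/7) = 0.
The prior-weighted likelihoods are 1/6 · 1/8 = 1/48, 1/6 · 1/7 = 1/42, 1/6 · 2/35 = 1/105, 1/6 · 1/56 = 1/336, 1/6 · 0 = 0, 1/6 · 0 = 0; with total 2/35.
Therefore the posterior P(r = 2 | data) = (1/42) / (2/35) = 5/12.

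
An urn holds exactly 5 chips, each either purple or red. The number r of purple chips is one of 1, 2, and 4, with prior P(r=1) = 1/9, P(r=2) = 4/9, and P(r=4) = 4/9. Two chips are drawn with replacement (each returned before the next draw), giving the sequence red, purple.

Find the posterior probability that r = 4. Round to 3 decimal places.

0.364

For each hypothesis, P(data | H) works out to: P(data | r = 1) = (4/5)(1/5) = 4/25; P(data | r = 2) = (3/5)(2/5) = 6/25; P(data | r = 4) = (1/5)(4/5) = 4/25.
The prior-weighted likelihoods are 1/9 · 4/25 = 4/225, 4/9 · 6/25 = 8/75, 4/9 · 4/25 = 16/225; with total 44/225.
By Bayes' rule, P(r = 4 | data) = (16/225) / (44/225) = 4/11.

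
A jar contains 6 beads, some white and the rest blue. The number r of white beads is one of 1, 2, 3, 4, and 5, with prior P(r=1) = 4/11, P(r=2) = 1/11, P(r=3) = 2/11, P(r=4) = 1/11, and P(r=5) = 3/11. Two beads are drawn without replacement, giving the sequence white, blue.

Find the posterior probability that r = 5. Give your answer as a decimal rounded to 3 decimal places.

For each hypothesis, P(data | H) works out to: P(data | r = 1) = (1/6)(5/5) = 1/6; P(data | r = 2) = (2/6)(4/5) = 4/15; P(data | r = 3) = (3/6)(3/5) = 3/10; P(data | r = 4) = (4/6)(2/5) = 4/15; P(data | r = 5) = (5/6)(1/5) = 1/6.
Multiplying each by its prior: 4/11 · 1/6 = 2/33, 1/11 · 4/15 = 4/165, 2/11 · 3/10 = 3/55, 1/11 · 4/15 = 4/165, 3/11 · 1/6 = 1/22; with total 23/110.
By Bayes' rule, P(r = 5 | data) = (1/22) / (23/110) = 5/23.

0.217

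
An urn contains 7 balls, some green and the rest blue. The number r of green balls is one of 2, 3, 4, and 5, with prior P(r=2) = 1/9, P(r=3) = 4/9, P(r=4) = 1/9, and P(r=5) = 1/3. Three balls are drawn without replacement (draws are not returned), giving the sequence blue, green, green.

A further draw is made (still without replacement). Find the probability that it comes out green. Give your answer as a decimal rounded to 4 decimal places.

The likelihood of the observed sequence under each hypothesis: P(data | r = 2) = (5/7)(2/6)(1/5) = 1/21; P(data | r = 3) = (4/7)(3/6)(2/5) = 4/35; P(data | r = 4) = (3/7)(4/6)(3/5) = 6/35; P(data | r = 5) = (2/7)(5/6)(4/5) = 4/21.
Weighting by the prior gives 1/9 · 1/21 = 1/189, 4/9 · 4/35 = 16/315, 1/9 · 6/35 = 2/105, 1/3 · 4/21 = 4/63; these sum to 131/945.
Dividing through by the total gives posterior P(r = 2 | data) = 5/131, P(r = 3 | data) = 48/131, P(r = 4 | data) = 18/131, P(r = 5 | data) = 60/131.
The predictive probability is P(green next | data) = (0)(5/131) + (1/4)(48/131) + (1/2)(18/131) + (3/4)(60/131) = 66/131.

0.5038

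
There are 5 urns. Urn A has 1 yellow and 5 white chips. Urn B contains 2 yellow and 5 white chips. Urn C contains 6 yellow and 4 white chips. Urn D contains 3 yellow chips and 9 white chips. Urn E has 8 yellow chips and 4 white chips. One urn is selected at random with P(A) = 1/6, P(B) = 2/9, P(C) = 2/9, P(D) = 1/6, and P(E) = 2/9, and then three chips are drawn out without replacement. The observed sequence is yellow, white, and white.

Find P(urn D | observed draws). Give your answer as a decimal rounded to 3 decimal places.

0.201

Compute the likelihood of the observed sequence for each case: P(data | urn A) = (1/6)(5/5)(4/4) = 0.16667; P(data | urn B) = (2/7)(5/6)(4/5) = 0.19048; P(data | urn C) = (6/10)(4/9)(3/8) = 0.1; P(data | urn D) = (3/12)(9/11)(8/10) = 0.16364; P(data | urn E) = (8/12)(4/11)(3/10) = 0.072727.
Multiplying each by its prior: 1/6 · 0.16667 = 0.027778, 2/9 · 0.19048 = 0.042328, 2/9 · 0.1 = 0.022222, 1/6 · 0.16364 = 0.027273, 2/9 · 0.072727 = 0.016162; these sum to 0.13576.
By Bayes' rule, P(urn D | data) = (0.027273) / (0.13576) = 0.20089.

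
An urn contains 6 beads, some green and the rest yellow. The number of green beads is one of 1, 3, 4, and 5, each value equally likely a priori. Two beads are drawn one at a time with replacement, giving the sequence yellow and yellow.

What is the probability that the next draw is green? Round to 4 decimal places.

0.3120

Under each hypothesis, the probability of the observed sequence is: P(data | r = 1) = (5/6)(5/6) = 25/36; P(data | r = 3) = (3/6)(3/6) = 1/4; P(data | r = 4) = (2/6)(2/6) = 1/9; P(data | r = 5) = (1/6)(1/6) = 1/36.
Multiplying each by its prior: 1/4 · 25/36 = 25/144, 1/4 · 1/4 = 1/16, 1/4 · 1/9 = 1/36, 1/4 · 1/36 = 1/144; with total 13/48.
The posterior is then P(r = 1 | data) = 25/39, P(r = 3 | data) = 3/13, P(r = 4 | data) = 4/39, P(r = 5 | data) = 1/39.
So P(green next | data) = Σ P(green next | H) P(H | data) = (1/6)(25/39) + (1/2)(3/13) + (2/3)(4/39) + (5/6)(1/39) = 73/234.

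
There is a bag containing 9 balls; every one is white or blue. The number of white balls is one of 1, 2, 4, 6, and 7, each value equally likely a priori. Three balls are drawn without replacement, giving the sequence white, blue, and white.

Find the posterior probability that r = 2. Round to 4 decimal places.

Under each hypothesis, the probability of the observed sequence is: P(data | r = 1) = (1/9)(8/8)(0/7) = 0; P(data | r = 2) = (2/9)(7/8)(1/7) = 1/36; P(data | r = 4) = (4/9)(5/8)(3/7) = 5/42; P(data | r = 6) = (6/9)(3/8)(5/7) = 5/28; P(data | r = 7) = (7/9)(2/8)(6/7) = 1/6.
Weighting by the prior gives 1/5 · 0 = 0, 1/5 · 1/36 = 1/180, 1/5 · 5/42 = 1/42, 1/5 · 5/28 = 1/28, 1/5 · 1/6 = 1/30; summing to 31/315.
By Bayes' rule, P(r = 2 | data) = (1/180) / (31/315) = 7/124.

0.0565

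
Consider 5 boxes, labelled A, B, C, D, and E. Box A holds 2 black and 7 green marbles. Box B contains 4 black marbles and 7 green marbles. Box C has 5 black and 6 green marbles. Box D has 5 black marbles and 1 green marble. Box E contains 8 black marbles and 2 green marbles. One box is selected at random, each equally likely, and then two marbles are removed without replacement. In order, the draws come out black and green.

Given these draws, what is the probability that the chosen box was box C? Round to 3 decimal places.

For each hypothesis, P(data | H) works out to: P(data | box A) = (2/9)(7/8) = 0.19444; P(data | box B) = (4/11)(7/10) = 0.25455; P(data | box C) = (5/11)(6/10) = 0.27273; P(data | box D) = (5/6)(1/5) = 0.16667; P(data | box E) = (8/10)(2/9) = 0.17778.
Weighting by the prior gives 1/5 · 0.19444 = 0.038889, 1/5 · 0.25455 = 0.050909, 1/5 · 0.27273 = 0.054545, 1/5 · 0.16667 = 0.033333, 1/5 · 0.17778 = 0.035556; summing to 0.21323.
So P(box C | data) = (0.054545) / (0.21323) = 0.2558.

0.256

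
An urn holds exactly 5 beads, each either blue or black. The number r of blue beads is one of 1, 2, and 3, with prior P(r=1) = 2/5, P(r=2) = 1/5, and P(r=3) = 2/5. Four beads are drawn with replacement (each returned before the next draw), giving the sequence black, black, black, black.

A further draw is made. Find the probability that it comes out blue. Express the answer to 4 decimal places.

0.2464

Under each hypothesis, the probability of the observed sequence is: P(data | r = 1) = (4/5)(4/5)(4/5)(4/5) = 0.4096; P(data | r = 2) = (3/5)(3/5)(3/5)(3/5) = 0.1296; P(data | r = 3) = (2/5)(2/5)(2/5)(2/5) = 0.0256.
Weighting by the prior gives 2/5 · 0.4096 = 0.16384, 1/5 · 0.1296 = 0.02592, 2/5 · 0.0256 = 0.01024; summing to 0.2.
Normalising, the posterior is P(r = 1 | data) = 0.8192, P(r = 2 | data) = 0.1296, P(r = 3 | data) = 0.0512.
So P(blue next | data) = Σ P(blue next | H) P(H | data) = (1/5)(0.8192) + (2/5)(0.1296) + (3/5)(0.0512) = 0.2464.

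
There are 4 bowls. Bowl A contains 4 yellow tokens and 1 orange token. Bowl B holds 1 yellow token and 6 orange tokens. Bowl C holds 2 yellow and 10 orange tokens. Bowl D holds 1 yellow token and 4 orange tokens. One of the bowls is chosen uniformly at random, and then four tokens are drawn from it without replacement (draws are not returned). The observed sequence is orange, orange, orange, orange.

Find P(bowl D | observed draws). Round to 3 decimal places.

0.190

Compute the likelihood of the observed sequence for each case: P(data | bowl A) = (1/5)(0/4) = 0; P(data | bowl B) = (6/7)(5/6)(4/5)(3/4) = 0.42857; P(data | bowl C) = (10/12)(9/11)(8/10)(7/9) = 0.42424; P(data | bowl D) = (4/5)(3/4)(2/3)(1/2) = 0.2.
The prior-weighted likelihoods are 1/4 · 0 = 0, 1/4 · 0.42857 = 0.10714, 1/4 · 0.42424 = 0.10606, 1/4 · 0.2 = 0.05; summing to 0.2632.
By Bayes' rule, P(bowl D | data) = (0.05) / (0.2632) = 0.18997.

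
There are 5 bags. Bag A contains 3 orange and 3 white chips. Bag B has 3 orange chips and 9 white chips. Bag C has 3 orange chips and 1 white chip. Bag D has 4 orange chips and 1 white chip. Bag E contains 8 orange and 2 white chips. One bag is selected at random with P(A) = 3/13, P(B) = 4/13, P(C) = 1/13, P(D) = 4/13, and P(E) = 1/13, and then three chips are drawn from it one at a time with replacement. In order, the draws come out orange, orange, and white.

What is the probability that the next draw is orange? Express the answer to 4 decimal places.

0.6342

Compute the likelihood of the observed sequence for each case: P(data | bag A) = (3/6)(3/6)(3/6) = 0.125; P(data | bag B) = (3/12)(3/12)(9/12) = 0.046875; P(data | bag C) = (3/4)(3/4)(1/4) = 0.14062; P(data | bag D) = (4/5)(4/5)(1/5) = 0.128; P(data | bag E) = (8/10)(8/10)(2/10) = 0.128.
Weighting by the prior gives 3/13 · 0.125 = 0.028846, 4/13 · 0.046875 = 0.014423, 1/13 · 0.14062 = 0.010817, 4/13 · 0.128 = 0.039385, 1/13 · 0.128 = 0.0098462; with total 0.10332.
The posterior is then P(bag A | data) = 0.2792, P(bag B | data) = 0.1396, P(bag C | data) = 0.1047, P(bag D | data) = 0.3812, P(bag E | data) = 0.0953.
Averaging over the posterior, P(orange next | data) = (1/2)(0.2792) + (1/4)(0.1396) + (3/4)(0.1047) + (4/5)(0.3812) + (4/5)(0.0953) = 0.63423.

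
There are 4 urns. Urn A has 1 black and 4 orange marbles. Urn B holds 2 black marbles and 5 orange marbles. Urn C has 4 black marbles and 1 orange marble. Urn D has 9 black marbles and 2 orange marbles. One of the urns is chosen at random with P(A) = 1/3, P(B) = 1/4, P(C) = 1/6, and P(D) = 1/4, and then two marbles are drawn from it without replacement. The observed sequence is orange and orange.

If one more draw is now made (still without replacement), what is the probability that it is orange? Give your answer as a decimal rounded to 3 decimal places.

0.633

For each hypothesis, P(data | H) works out to: P(data | urn A) = (4/5)(3/4) = 3/5; P(data | urn B) = (5/7)(4/6) = 10/21; P(data | urn C) = (1/5)(0/4) = 0; P(data | urn D) = (2/11)(1/10) = 1/55.
Multiplying each by its prior: 1/3 · 3/5 = 1/5, 1/4 · 10/21 = 5/42, 1/6 · 0 = 0, 1/4 · 1/55 = 1/220; summing to 299/924.
The posterior is then P(urn A | data) = 0.61806, P(urn B | data) = 0.36789, P(urn C | data) = 0, P(urn D | data) = 0.014047.
So P(orange next | data) = Σ P(orange next | H) P(H | data) = (2/3)(0.61806) + (3/5)(0.36789) + (0)(0.014047) = 0.63278.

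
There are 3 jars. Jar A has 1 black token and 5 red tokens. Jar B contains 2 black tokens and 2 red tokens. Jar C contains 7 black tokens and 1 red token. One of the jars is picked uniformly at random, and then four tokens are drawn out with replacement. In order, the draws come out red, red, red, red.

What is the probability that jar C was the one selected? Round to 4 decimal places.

0.0004

Under each hypothesis, the probability of the observed sequence is: P(data | jar A) = (5/6)(5/6)(5/6)(5/6) = 0.48225; P(data | jar B) = (2/4)(2/4)(2/4)(2/4) = 0.0625; P(data | jar C) = (1/8)(1/8)(1/8)(1/8) = 0.00024414.
Multiplying each by its prior: 1/3 · 0.48225 = 0.16075, 1/3 · 0.0625 = 0.020833, 1/3 · 0.00024414 = 8.138e-05; with total 0.18167.
By Bayes' rule, P(jar C | data) = (8.138e-05) / (0.18167) = 0.00044797.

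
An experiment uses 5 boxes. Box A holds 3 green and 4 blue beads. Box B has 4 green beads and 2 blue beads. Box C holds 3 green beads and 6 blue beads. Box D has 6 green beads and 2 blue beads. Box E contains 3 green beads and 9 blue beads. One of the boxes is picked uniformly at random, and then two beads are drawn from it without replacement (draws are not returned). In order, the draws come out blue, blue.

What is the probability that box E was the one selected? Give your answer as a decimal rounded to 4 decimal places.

Under each hypothesis, the probability of the observed sequence is: P(data | box A) = (4/7)(3/6) = 0.28571; P(data | box B) = (2/6)(1/5) = 0.066667; P(data | box C) = (6/9)(5/8) = 0.41667; P(data | box D) = (2/8)(1/7) = 0.035714; P(data | box E) = (9/12)(8/11) = 0.54545.
The prior-weighted likelihoods are 1/5 · 0.28571 = 0.057143, 1/5 · 0.066667 = 0.013333, 1/5 · 0.41667 = 0.083333, 1/5 · 0.035714 = 0.0071429, 1/5 · 0.54545 = 0.10909; these sum to 0.27004.
By Bayes' rule, P(box E | data) = (0.10909) / (0.27004) = 0.40398.

0.4040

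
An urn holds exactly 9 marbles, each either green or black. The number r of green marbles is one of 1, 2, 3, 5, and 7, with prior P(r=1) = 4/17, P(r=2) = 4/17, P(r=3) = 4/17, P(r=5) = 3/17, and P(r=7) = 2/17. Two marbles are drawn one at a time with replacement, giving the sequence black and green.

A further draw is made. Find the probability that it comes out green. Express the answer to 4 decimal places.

0.3835

Under each hypothesis, the probability of the observed sequence is: P(data | r = 1) = (8/9)(1/9) = 0.098765; P(data | r = 2) = (7/9)(2/9) = 0.17284; P(data | r = 3) = (6/9)(3/9) = 0.22222; P(data | r = 5) = (4/9)(5/9) = 0.24691; P(data | r = 7) = (2/9)(7/9) = 0.17284.
The prior-weighted likelihoods are 4/17 · 0.098765 = 0.023239, 4/17 · 0.17284 = 0.040668, 4/17 · 0.22222 = 0.052288, 3/17 · 0.24691 = 0.043573, 2/17 · 0.17284 = 0.020334; with total 0.1801.
Normalising, the posterior is P(r = 1 | data) = 0.12903, P(r = 2 | data) = 0.22581, P(r = 3 | data) = 0.29032, P(r = 5 | data) = 0.24194, P(r = 7 | data) = 0.1129.
The predictive probability is P(green next | data) = (1/9)(0.12903) + (2/9)(0.22581) + (1/3)(0.29032) + (5/9)(0.24194) + (7/9)(0.1129) = 0.38351.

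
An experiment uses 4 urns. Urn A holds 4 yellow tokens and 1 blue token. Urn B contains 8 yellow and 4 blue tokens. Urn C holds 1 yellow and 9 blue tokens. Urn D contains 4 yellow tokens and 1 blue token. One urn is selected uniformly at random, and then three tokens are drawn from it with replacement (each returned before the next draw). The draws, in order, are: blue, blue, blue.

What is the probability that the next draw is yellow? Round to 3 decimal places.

0.141

Compute the likelihood of the observed sequence for each case: P(data | urn A) = (1/5)(1/5)(1/5) = 0.008; P(data | urn B) = (4/12)(4/12)(4/12) = 0.037037; P(data | urn C) = (9/10)(9/10)(9/10) = 0.729; P(data | urn D) = (1/5)(1/5)(1/5) = 0.008.
The prior-weighted likelihoods are 1/4 · 0.008 = 0.002, 1/4 · 0.037037 = 0.0092593, 1/4 · 0.729 = 0.18225, 1/4 · 0.008 = 0.002; with total 0.19551.
Normalising, the posterior is P(urn A | data) = 0.01023, P(urn B | data) = 0.04736, P(urn C | data) = 0.93218, P(urn D | data) = 0.01023.
So P(yellow next | data) = Σ P(yellow next | H) P(H | data) = (4/5)(0.01023) + (2/3)(0.04736) + (1/10)(0.93218) + (4/5)(0.01023) = 0.14116.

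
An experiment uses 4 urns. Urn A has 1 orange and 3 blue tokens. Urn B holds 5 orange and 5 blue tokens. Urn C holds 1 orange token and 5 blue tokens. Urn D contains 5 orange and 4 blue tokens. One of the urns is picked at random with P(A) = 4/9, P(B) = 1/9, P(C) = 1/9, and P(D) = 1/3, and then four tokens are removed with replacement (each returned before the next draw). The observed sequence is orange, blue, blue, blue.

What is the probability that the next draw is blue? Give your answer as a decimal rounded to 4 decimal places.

0.6781

The likelihood of the observed sequence under each hypothesis: P(data | urn A) = (1/4)(3/4)(3/4)(3/4) = 0.10547; P(data | urn B) = (5/10)(5/10)(5/10)(5/10) = 0.0625; P(data | urn C) = (1/6)(5/6)(5/6)(5/6) = 0.096451; P(data | urn D) = (5/9)(4/9)(4/9)(4/9) = 0.048773.
The prior-weighted likelihoods are 4/9 · 0.10547 = 0.046875, 1/9 · 0.0625 = 0.0069444, 1/9 · 0.096451 = 0.010717, 1/3 · 0.048773 = 0.016258; these sum to 0.080794.
The posterior is then P(urn A | data) = 0.58018, P(urn B | data) = 0.085953, P(urn C | data) = 0.13264, P(urn D | data) = 0.20122.
The predictive probability is P(blue next | data) = (3/4)(0.58018) + (1/2)(0.085953) + (5/6)(0.13264) + (4/9)(0.20122) = 0.67808.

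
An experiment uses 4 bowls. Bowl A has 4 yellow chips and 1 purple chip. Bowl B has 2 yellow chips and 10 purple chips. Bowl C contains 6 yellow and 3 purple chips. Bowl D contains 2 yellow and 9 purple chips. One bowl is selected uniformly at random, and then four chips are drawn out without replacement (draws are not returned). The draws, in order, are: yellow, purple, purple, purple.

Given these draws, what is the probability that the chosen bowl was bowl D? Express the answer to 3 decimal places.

For each hypothesis, P(data | H) works out to: P(data | bowl A) = (4/5)(1/4)(0/3) = 0; P(data | bowl B) = (2/12)(10/11)(9/10)(8/9) = 0.12121; P(data | bowl C) = (6/9)(3/8)(2/7)(1/6) = 0.011905; P(data | bowl D) = (2/11)(9/10)(8/9)(7/8) = 0.12727.
The prior-weighted likelihoods are 1/4 · 0 = 0, 1/4 · 0.12121 = 0.030303, 1/4 · 0.011905 = 0.0029762, 1/4 · 0.12727 = 0.031818; with total 0.065097.
By Bayes' rule, P(bowl D | data) = (0.031818) / (0.065097) = 0.48878.

0.489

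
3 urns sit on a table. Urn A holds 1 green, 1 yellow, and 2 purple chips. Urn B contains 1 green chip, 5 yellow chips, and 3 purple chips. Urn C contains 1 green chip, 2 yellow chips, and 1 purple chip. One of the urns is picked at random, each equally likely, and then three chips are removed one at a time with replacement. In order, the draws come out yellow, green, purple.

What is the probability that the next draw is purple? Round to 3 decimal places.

0.365

Under each hypothesis, the probability of the observed sequence is: P(data | urn A) = (1/4)(1/4)(2/4) = 0.03125; P(data | urn B) = (5/9)(1/9)(3/9) = 0.020576; P(data | urn C) = (2/4)(1/4)(1/4) = 0.03125.
Weighting by the prior gives 1/3 · 0.03125 = 0.010417, 1/3 · 0.020576 = 0.0068587, 1/3 · 0.03125 = 0.010417; summing to 0.027692.
The posterior is then P(urn A | data) = 0.37616, P(urn B | data) = 0.24768, P(urn C | data) = 0.37616.
So P(purple next | data) = Σ P(purple next | H) P(H | data) = (1/2)(0.37616) + (1/3)(0.24768) + (1/4)(0.37616) = 0.36468.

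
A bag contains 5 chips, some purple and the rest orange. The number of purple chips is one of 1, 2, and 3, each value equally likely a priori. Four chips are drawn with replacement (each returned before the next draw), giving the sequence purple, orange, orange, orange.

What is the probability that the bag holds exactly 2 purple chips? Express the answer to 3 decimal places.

For each hypothesis, P(data | H) works out to: P(data | r = 1) = (1/5)(4/5)(4/5)(4/5) = 0.1024; P(data | r = 2) = (2/5)(3/5)(3/5)(3/5) = 0.0864; P(data | r = 3) = (3/5)(2/5)(2/5)(2/5) = 0.0384.
The prior-weighted likelihoods are 1/3 · 0.1024 = 0.034133, 1/3 · 0.0864 = 0.0288, 1/3 · 0.0384 = 0.0128; summing to 0.075733.
So P(r = 2 | data) = (0.0288) / (0.075733) = 0.38028.

0.380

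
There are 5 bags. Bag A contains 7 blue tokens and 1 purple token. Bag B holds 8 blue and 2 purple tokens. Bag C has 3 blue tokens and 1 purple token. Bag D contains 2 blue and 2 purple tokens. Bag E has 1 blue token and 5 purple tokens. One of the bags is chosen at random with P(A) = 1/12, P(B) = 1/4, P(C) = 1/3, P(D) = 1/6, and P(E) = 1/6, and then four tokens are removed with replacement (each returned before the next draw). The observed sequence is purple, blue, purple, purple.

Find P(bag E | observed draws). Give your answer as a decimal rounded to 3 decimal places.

0.500

Under each hypothesis, the probability of the observed sequence is: P(data | bag A) = (1/8)(7/8)(1/8)(1/8) = 0.001709; P(data | bag B) = (2/10)(8/10)(2/10)(2/10) = 0.0064; P(data | bag C) = (1/4)(3/4)(1/4)(1/4) = 0.011719; P(data | bag D) = (2/4)(2/4)(2/4)(2/4) = 0.0625; P(data | bag E) = (5/6)(1/6)(5/6)(5/6) = 0.096451.
Multiplying each by its prior: 1/12 · 0.001709 = 0.00014242, 1/4 · 0.0064 = 0.0016, 1/3 · 0.011719 = 0.0039062, 1/6 · 0.0625 = 0.010417, 1/6 · 0.096451 = 0.016075; with total 0.03214.
Hence P(bag E | data) = (0.016075) / (0.03214) = 0.50015.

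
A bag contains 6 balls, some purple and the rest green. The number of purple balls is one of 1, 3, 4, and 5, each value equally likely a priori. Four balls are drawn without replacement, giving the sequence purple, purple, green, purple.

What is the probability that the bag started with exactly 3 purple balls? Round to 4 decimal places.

The likelihood of the observed sequence under each hypothesis: P(data | r = 1) = (1/6)(0/5) = 0; P(data | r = 3) = (3/6)(2/5)(3/4)(1/3) = 1/20; P(data | r = 4) = (4/6)(3/5)(2/4)(2/3) = 2/15; P(data | r = 5) = (5/6)(4/5)(1/4)(3/3) = 1/6.
Weighting by the prior gives 1/4 · 0 = 0, 1/4 · 1/20 = 1/80, 1/4 · 2/15 = 1/30, 1/4 · 1/6 = 1/24; summing to 7/80.
So P(r = 3 | data) = (1/80) / (7/80) = 1/7.

0.1429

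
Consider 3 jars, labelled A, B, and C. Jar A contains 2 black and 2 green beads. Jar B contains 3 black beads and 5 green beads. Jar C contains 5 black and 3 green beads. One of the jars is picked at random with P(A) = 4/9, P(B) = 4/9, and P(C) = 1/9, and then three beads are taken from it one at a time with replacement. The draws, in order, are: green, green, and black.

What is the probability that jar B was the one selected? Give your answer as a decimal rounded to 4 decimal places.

Compute the likelihood of the observed sequence for each case: P(data | jar A) = (2/4)(2/4)(2/4) = 0.125; P(data | jar B) = (5/8)(5/8)(3/8) = 0.14648; P(data | jar C) = (3/8)(3/8)(5/8) = 0.087891.
Multiplying each by its prior: 4/9 · 0.125 = 0.055556, 4/9 · 0.14648 = 0.065104, 1/9 · 0.087891 = 0.0097656; with total 0.13043.
So P(jar B | data) = (0.065104) / (0.13043) = 0.49917.

0.4992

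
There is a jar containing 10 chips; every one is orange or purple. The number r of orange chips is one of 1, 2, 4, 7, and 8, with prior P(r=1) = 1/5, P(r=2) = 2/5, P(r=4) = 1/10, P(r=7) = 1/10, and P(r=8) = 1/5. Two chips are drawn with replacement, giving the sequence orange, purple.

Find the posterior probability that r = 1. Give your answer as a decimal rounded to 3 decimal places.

For each hypothesis, P(data | H) works out to: P(data | r = 1) = (1/10)(9/10) = 9/100; P(data | r = 2) = (2/10)(8/10) = 4/25; P(data | r = 4) = (4/10)(6/10) = 6/25; P(data | r = 7) = (7/10)(3/10) = 21/100; P(data | r = 8) = (8/10)(2/10) = 4/25.
The prior-weighted likelihoods are 1/5 · 9/100 = 9/500, 2/5 · 4/25 = 8/125, 1/10 · 6/25 = 3/125, 1/10 · 21/100 = 21/1000, 1/5 · 4/25 = 4/125; these sum to 159/1000.
Therefore the posterior P(r = 1 | data) = (9/500) / (159/1000) = 6/53.

0.113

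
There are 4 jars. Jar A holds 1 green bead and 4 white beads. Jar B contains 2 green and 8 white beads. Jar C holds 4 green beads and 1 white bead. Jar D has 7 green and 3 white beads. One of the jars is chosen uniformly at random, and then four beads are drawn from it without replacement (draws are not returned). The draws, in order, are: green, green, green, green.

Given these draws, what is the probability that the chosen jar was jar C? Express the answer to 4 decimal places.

For each hypothesis, P(data | H) works out to: P(data | jar A) = (1/5)(0/4) = 0; P(data | jar B) = (2/10)(1/9)(0/8) = 0; P(data | jar C) = (4/5)(3/4)(2/3)(1/2) = 1/5; P(data | jar D) = (7/10)(6/9)(5/8)(4/7) = 1/6.
The prior-weighted likelihoods are 1/4 · 0 = 0, 1/4 · 0 = 0, 1/4 · 1/5 = 1/20, 1/4 · 1/6 = 1/24; these sum to 11/120.
Hence P(jar C | data) = (1/20) / (11/120) = 6/11.

0.5455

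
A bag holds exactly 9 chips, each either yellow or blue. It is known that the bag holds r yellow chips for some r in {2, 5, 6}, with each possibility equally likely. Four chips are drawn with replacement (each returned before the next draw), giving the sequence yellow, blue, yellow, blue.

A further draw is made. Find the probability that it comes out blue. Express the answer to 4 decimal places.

0.4763

The likelihood of the observed sequence under each hypothesis: P(data | r = 2) = (2/9)(7/9)(2/9)(7/9) = 0.029873; P(data | r = 5) = (5/9)(4/9)(5/9)(4/9) = 0.060966; P(data | r = 6) = (6/9)(3/9)(6/9)(3/9) = 0.049383.
The prior-weighted likelihoods are 1/3 · 0.029873 = 0.0099578, 1/3 · 0.060966 = 0.020322, 1/3 · 0.049383 = 0.016461; with total 0.046741.
The posterior is then P(r = 2 | data) = 0.21304, P(r = 5 | data) = 0.43478, P(r = 6 | data) = 0.35217.
The predictive probability is P(blue next | data) = (7/9)(0.21304) + (4/9)(0.43478) + (1/3)(0.35217) = 0.47633.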